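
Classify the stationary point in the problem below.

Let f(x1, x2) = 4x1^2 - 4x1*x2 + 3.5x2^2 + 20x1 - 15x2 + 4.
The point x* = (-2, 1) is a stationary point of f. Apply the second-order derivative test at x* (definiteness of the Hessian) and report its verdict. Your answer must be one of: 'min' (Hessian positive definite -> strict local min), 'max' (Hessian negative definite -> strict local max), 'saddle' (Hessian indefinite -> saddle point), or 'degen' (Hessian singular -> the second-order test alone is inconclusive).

Compute the Hessian H = grad^2 f:
  H = [[8, -4], [-4, 7]]
Verify stationarity: grad f(x*) = H x* + g = (0, 0).
Eigenvalues of H: 3.4689, 11.5311.
Both eigenvalues > 0, so H is positive definite -> x* is a strict local min.

min


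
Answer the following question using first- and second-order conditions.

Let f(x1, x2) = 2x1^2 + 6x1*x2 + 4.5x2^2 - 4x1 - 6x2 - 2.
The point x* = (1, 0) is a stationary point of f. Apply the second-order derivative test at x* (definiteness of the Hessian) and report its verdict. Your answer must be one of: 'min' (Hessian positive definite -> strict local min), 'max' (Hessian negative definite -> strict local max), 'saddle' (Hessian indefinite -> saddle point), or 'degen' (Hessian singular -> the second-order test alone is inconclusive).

Compute the Hessian H = grad^2 f:
  H = [[4, 6], [6, 9]]
Verify stationarity: grad f(x*) = H x* + g = (0, 0).
Eigenvalues of H: 0, 13.
H has a zero eigenvalue (singular; positive semidefinite but not definite), so H is neither positive definite, negative definite, nor indefinite. The second-order test alone is inconclusive -> degen.
(Indeed, f is constant along the null direction of H through x*, so x* is not a strict local extremum.)

degen


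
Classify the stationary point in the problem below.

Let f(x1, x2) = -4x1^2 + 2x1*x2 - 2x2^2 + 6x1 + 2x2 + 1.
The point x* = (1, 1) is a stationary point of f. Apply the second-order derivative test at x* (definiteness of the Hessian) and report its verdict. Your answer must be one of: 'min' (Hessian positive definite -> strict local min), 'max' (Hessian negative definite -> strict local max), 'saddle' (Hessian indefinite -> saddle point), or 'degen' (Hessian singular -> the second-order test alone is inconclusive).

Compute the Hessian H = grad^2 f:
  H = [[-8, 2], [2, -4]]
Verify stationarity: grad f(x*) = H x* + g = (0, 0).
Eigenvalues of H: -8.8284, -3.1716.
Both eigenvalues < 0, so H is negative definite -> x* is a strict local max.

max


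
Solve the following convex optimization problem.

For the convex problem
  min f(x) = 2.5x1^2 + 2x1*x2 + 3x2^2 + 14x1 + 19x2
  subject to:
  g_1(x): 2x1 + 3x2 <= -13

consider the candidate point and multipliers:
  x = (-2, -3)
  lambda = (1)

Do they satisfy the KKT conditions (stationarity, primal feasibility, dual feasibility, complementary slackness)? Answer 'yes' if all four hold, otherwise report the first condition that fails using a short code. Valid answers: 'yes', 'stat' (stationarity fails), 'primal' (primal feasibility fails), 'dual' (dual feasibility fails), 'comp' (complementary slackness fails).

Gradient of f: grad f(x) = Q x + c = (-2, -3)
Constraint values g_i(x) = a_i^T x - b_i:
  g_1((-2, -3)) = 0
Stationarity residual: grad f(x) + sum_i lambda_i a_i = (0, 0)
  -> stationarity OK
Primal feasibility (all g_i <= 0): OK
Dual feasibility (all lambda_i >= 0): OK
Complementary slackness (lambda_i * g_i(x) = 0 for all i): OK

Verdict: yes, KKT holds.

yes


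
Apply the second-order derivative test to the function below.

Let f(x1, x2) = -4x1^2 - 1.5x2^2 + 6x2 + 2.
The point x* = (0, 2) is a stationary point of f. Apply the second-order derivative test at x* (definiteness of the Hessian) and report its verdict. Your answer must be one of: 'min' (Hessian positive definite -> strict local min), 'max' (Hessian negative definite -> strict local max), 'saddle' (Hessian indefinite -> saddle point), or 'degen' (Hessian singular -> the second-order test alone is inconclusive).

Compute the Hessian H = grad^2 f:
  H = [[-8, 0], [0, -3]]
Verify stationarity: grad f(x*) = H x* + g = (0, 0).
Eigenvalues of H: -8, -3.
Both eigenvalues < 0, so H is negative definite -> x* is a strict local max.

max


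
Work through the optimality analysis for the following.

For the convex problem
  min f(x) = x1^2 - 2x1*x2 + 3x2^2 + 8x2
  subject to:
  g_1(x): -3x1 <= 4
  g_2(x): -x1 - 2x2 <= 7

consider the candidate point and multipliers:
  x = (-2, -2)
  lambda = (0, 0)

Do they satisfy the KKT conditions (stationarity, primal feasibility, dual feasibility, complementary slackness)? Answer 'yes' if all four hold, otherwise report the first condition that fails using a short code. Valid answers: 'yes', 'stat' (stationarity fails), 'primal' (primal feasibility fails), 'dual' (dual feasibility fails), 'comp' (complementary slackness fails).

Gradient of f: grad f(x) = Q x + c = (0, 0)
Constraint values g_i(x) = a_i^T x - b_i:
  g_1((-2, -2)) = 2
  g_2((-2, -2)) = -1
Stationarity residual: grad f(x) + sum_i lambda_i a_i = (0, 0)
  -> stationarity OK
Primal feasibility (all g_i <= 0): FAILS
Dual feasibility (all lambda_i >= 0): OK
Complementary slackness (lambda_i * g_i(x) = 0 for all i): OK

Verdict: the first failing condition is primal_feasibility -> primal.

primal


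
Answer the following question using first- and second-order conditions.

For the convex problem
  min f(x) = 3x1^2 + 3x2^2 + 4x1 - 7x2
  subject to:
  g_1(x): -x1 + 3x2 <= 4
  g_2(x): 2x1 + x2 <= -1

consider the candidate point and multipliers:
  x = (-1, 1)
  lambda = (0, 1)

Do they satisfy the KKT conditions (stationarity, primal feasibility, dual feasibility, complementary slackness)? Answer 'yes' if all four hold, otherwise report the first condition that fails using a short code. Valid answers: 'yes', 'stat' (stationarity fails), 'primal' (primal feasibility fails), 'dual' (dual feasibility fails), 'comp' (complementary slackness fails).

Gradient of f: grad f(x) = Q x + c = (-2, -1)
Constraint values g_i(x) = a_i^T x - b_i:
  g_1((-1, 1)) = 0
  g_2((-1, 1)) = 0
Stationarity residual: grad f(x) + sum_i lambda_i a_i = (0, 0)
  -> stationarity OK
Primal feasibility (all g_i <= 0): OK
Dual feasibility (all lambda_i >= 0): OK
Complementary slackness (lambda_i * g_i(x) = 0 for all i): OK

Verdict: yes, KKT holds.

yes


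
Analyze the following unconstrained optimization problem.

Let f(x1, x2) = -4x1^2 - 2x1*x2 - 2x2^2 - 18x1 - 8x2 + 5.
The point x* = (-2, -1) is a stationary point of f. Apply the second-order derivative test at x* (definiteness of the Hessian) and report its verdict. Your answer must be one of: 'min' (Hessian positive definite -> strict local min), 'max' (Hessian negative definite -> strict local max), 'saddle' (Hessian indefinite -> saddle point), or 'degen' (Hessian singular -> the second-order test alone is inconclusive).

Compute the Hessian H = grad^2 f:
  H = [[-8, -2], [-2, -4]]
Verify stationarity: grad f(x*) = H x* + g = (0, 0).
Eigenvalues of H: -8.8284, -3.1716.
Both eigenvalues < 0, so H is negative definite -> x* is a strict local max.

max


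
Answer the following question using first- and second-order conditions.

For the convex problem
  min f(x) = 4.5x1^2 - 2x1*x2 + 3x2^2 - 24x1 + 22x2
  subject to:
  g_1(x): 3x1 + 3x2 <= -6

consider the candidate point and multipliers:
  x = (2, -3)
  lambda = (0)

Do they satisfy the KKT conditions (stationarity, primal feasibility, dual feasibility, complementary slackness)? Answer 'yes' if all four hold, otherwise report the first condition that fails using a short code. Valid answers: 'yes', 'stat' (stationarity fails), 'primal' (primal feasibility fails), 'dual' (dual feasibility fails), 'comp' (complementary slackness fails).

Gradient of f: grad f(x) = Q x + c = (0, 0)
Constraint values g_i(x) = a_i^T x - b_i:
  g_1((2, -3)) = 3
Stationarity residual: grad f(x) + sum_i lambda_i a_i = (0, 0)
  -> stationarity OK
Primal feasibility (all g_i <= 0): FAILS
Dual feasibility (all lambda_i >= 0): OK
Complementary slackness (lambda_i * g_i(x) = 0 for all i): OK

Verdict: the first failing condition is primal_feasibility -> primal.

primal


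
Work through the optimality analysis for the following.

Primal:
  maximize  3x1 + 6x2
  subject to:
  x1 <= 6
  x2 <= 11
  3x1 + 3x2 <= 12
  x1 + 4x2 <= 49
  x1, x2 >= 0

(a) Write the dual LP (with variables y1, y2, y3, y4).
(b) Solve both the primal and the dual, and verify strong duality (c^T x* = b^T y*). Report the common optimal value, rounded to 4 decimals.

The standard primal-dual pair for 'max c^T x s.t. A x <= b, x >= 0' is:
  Dual:  min b^T y  s.t.  A^T y >= c,  y >= 0.

So the dual LP is:
  minimize  6y1 + 11y2 + 12y3 + 49y4
  subject to:
    y1 + 3y3 + y4 >= 3
    y2 + 3y3 + 4y4 >= 6
    y1, y2, y3, y4 >= 0

Solving the primal: x* = (0, 4).
  primal value c^T x* = 24.
Solving the dual: y* = (0, 0, 2, 0).
  dual value b^T y* = 24.
Strong duality: c^T x* = b^T y*. Confirmed.

24


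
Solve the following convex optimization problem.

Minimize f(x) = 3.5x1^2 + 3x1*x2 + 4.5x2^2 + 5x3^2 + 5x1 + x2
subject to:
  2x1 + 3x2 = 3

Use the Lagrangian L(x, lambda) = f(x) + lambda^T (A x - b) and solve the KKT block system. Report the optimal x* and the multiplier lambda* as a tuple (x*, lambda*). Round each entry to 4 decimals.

Form the Lagrangian:
  L(x, lambda) = (1/2) x^T Q x + c^T x + lambda^T (A x - b)
Stationarity (grad_x L = 0): Q x + c + A^T lambda = 0.
Primal feasibility: A x = b.

This gives the KKT block system:
  [ Q   A^T ] [ x     ]   [-c ]
  [ A    0  ] [ lambda ] = [ b ]

Solving the linear system:
  x*      = (-0.1905, 1.127, 0)
  lambda* = (-3.5238)
  f(x*)   = 5.373

x* = (-0.1905, 1.127, 0), lambda* = (-3.5238)


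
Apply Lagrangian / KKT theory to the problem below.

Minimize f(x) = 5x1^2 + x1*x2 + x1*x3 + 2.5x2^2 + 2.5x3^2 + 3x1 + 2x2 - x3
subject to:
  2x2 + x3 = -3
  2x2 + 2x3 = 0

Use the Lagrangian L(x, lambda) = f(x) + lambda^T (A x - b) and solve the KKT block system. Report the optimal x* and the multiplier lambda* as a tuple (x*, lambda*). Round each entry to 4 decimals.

Form the Lagrangian:
  L(x, lambda) = (1/2) x^T Q x + c^T x + lambda^T (A x - b)
Stationarity (grad_x L = 0): Q x + c + A^T lambda = 0.
Primal feasibility: A x = b.

This gives the KKT block system:
  [ Q   A^T ] [ x     ]   [-c ]
  [ A    0  ] [ lambda ] = [ b ]

Solving the linear system:
  x*      = (-0.3, -3, 3)
  lambda* = (27, -20.35)
  f(x*)   = 35.55

x* = (-0.3, -3, 3), lambda* = (27, -20.35)


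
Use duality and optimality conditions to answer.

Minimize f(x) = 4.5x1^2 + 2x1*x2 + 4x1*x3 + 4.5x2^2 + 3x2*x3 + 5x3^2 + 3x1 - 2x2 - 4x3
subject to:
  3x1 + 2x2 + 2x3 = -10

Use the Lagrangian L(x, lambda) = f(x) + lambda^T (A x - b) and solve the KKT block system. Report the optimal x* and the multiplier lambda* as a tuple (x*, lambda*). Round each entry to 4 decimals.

Form the Lagrangian:
  L(x, lambda) = (1/2) x^T Q x + c^T x + lambda^T (A x - b)
Stationarity (grad_x L = 0): Q x + c + A^T lambda = 0.
Primal feasibility: A x = b.

This gives the KKT block system:
  [ Q   A^T ] [ x     ]   [-c ]
  [ A    0  ] [ lambda ] = [ b ]

Solving the linear system:
  x*      = (-2.8552, -0.9793, 0.2621)
  lambda* = (7.869)
  f(x*)   = 35.5172

x* = (-2.8552, -0.9793, 0.2621), lambda* = (7.869)


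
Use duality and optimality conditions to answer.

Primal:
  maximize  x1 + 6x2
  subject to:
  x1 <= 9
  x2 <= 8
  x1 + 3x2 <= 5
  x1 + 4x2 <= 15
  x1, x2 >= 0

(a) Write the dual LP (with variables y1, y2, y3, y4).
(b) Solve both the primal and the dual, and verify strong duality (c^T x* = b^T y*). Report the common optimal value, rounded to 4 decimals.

The standard primal-dual pair for 'max c^T x s.t. A x <= b, x >= 0' is:
  Dual:  min b^T y  s.t.  A^T y >= c,  y >= 0.

So the dual LP is:
  minimize  9y1 + 8y2 + 5y3 + 15y4
  subject to:
    y1 + y3 + y4 >= 1
    y2 + 3y3 + 4y4 >= 6
    y1, y2, y3, y4 >= 0

Solving the primal: x* = (0, 1.6667).
  primal value c^T x* = 10.
Solving the dual: y* = (0, 0, 2, 0).
  dual value b^T y* = 10.
Strong duality: c^T x* = b^T y*. Confirmed.

10


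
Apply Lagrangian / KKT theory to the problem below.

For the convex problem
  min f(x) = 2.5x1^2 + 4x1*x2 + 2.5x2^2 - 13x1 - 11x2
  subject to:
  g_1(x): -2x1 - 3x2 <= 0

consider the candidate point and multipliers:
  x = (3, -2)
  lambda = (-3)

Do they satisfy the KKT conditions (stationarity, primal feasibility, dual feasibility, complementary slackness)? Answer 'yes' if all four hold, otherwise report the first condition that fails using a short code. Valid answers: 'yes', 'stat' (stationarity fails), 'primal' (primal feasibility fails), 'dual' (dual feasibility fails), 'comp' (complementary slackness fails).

Gradient of f: grad f(x) = Q x + c = (-6, -9)
Constraint values g_i(x) = a_i^T x - b_i:
  g_1((3, -2)) = 0
Stationarity residual: grad f(x) + sum_i lambda_i a_i = (0, 0)
  -> stationarity OK
Primal feasibility (all g_i <= 0): OK
Dual feasibility (all lambda_i >= 0): FAILS
Complementary slackness (lambda_i * g_i(x) = 0 for all i): OK

Verdict: the first failing condition is dual_feasibility -> dual.

dual


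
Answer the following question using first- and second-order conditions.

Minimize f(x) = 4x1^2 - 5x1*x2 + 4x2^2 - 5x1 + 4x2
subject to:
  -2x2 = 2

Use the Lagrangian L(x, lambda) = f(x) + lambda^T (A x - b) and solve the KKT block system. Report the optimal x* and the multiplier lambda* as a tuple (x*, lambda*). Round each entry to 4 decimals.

Form the Lagrangian:
  L(x, lambda) = (1/2) x^T Q x + c^T x + lambda^T (A x - b)
Stationarity (grad_x L = 0): Q x + c + A^T lambda = 0.
Primal feasibility: A x = b.

This gives the KKT block system:
  [ Q   A^T ] [ x     ]   [-c ]
  [ A    0  ] [ lambda ] = [ b ]

Solving the linear system:
  x*      = (0, -1)
  lambda* = (-2)
  f(x*)   = 0

x* = (0, -1), lambda* = (-2)


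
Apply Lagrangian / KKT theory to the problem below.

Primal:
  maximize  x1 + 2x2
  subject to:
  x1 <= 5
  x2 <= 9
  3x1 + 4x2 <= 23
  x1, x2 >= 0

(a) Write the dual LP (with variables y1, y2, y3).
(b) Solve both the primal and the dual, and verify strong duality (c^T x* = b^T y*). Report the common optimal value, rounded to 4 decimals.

The standard primal-dual pair for 'max c^T x s.t. A x <= b, x >= 0' is:
  Dual:  min b^T y  s.t.  A^T y >= c,  y >= 0.

So the dual LP is:
  minimize  5y1 + 9y2 + 23y3
  subject to:
    y1 + 3y3 >= 1
    y2 + 4y3 >= 2
    y1, y2, y3 >= 0

Solving the primal: x* = (0, 5.75).
  primal value c^T x* = 11.5.
Solving the dual: y* = (0, 0, 0.5).
  dual value b^T y* = 11.5.
Strong duality: c^T x* = b^T y*. Confirmed.

11.5


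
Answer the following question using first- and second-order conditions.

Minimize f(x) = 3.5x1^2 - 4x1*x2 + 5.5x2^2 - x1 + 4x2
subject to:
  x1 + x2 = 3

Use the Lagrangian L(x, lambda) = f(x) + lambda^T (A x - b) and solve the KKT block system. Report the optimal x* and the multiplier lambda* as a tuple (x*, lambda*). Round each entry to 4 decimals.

Form the Lagrangian:
  L(x, lambda) = (1/2) x^T Q x + c^T x + lambda^T (A x - b)
Stationarity (grad_x L = 0): Q x + c + A^T lambda = 0.
Primal feasibility: A x = b.

This gives the KKT block system:
  [ Q   A^T ] [ x     ]   [-c ]
  [ A    0  ] [ lambda ] = [ b ]

Solving the linear system:
  x*      = (1.9231, 1.0769)
  lambda* = (-8.1538)
  f(x*)   = 13.4231

x* = (1.9231, 1.0769), lambda* = (-8.1538)


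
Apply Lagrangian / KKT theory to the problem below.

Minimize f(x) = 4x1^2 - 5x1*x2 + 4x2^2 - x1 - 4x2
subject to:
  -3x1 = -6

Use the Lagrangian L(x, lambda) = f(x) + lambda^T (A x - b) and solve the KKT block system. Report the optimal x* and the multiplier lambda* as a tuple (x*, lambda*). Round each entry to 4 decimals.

Form the Lagrangian:
  L(x, lambda) = (1/2) x^T Q x + c^T x + lambda^T (A x - b)
Stationarity (grad_x L = 0): Q x + c + A^T lambda = 0.
Primal feasibility: A x = b.

This gives the KKT block system:
  [ Q   A^T ] [ x     ]   [-c ]
  [ A    0  ] [ lambda ] = [ b ]

Solving the linear system:
  x*      = (2, 1.75)
  lambda* = (2.0833)
  f(x*)   = 1.75

x* = (2, 1.75), lambda* = (2.0833)


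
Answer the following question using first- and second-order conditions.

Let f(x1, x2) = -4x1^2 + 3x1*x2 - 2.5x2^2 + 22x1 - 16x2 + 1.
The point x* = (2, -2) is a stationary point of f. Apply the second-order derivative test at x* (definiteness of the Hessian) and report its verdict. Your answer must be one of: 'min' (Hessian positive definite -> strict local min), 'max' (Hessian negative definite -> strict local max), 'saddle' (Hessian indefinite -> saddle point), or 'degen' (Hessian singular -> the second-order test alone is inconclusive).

Compute the Hessian H = grad^2 f:
  H = [[-8, 3], [3, -5]]
Verify stationarity: grad f(x*) = H x* + g = (0, 0).
Eigenvalues of H: -9.8541, -3.1459.
Both eigenvalues < 0, so H is negative definite -> x* is a strict local max.

max


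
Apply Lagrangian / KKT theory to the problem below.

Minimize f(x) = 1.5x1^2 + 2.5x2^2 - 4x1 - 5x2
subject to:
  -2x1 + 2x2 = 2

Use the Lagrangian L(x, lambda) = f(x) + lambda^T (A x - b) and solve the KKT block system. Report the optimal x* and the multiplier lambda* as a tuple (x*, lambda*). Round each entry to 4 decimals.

Form the Lagrangian:
  L(x, lambda) = (1/2) x^T Q x + c^T x + lambda^T (A x - b)
Stationarity (grad_x L = 0): Q x + c + A^T lambda = 0.
Primal feasibility: A x = b.

This gives the KKT block system:
  [ Q   A^T ] [ x     ]   [-c ]
  [ A    0  ] [ lambda ] = [ b ]

Solving the linear system:
  x*      = (0.5, 1.5)
  lambda* = (-1.25)
  f(x*)   = -3.5

x* = (0.5, 1.5), lambda* = (-1.25)


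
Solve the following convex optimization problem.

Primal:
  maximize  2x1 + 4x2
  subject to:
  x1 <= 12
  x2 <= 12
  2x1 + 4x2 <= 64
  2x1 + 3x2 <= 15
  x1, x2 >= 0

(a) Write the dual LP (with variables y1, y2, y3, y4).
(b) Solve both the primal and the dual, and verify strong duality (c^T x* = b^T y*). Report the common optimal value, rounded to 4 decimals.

The standard primal-dual pair for 'max c^T x s.t. A x <= b, x >= 0' is:
  Dual:  min b^T y  s.t.  A^T y >= c,  y >= 0.

So the dual LP is:
  minimize  12y1 + 12y2 + 64y3 + 15y4
  subject to:
    y1 + 2y3 + 2y4 >= 2
    y2 + 4y3 + 3y4 >= 4
    y1, y2, y3, y4 >= 0

Solving the primal: x* = (0, 5).
  primal value c^T x* = 20.
Solving the dual: y* = (0, 0, 0, 1.3333).
  dual value b^T y* = 20.
Strong duality: c^T x* = b^T y*. Confirmed.

20


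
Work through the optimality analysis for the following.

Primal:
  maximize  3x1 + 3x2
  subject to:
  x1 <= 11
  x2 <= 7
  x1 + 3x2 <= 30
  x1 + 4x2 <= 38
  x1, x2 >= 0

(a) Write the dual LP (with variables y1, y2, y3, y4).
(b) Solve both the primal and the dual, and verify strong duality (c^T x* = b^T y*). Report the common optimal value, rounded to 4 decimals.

The standard primal-dual pair for 'max c^T x s.t. A x <= b, x >= 0' is:
  Dual:  min b^T y  s.t.  A^T y >= c,  y >= 0.

So the dual LP is:
  minimize  11y1 + 7y2 + 30y3 + 38y4
  subject to:
    y1 + y3 + y4 >= 3
    y2 + 3y3 + 4y4 >= 3
    y1, y2, y3, y4 >= 0

Solving the primal: x* = (11, 6.3333).
  primal value c^T x* = 52.
Solving the dual: y* = (2, 0, 1, 0).
  dual value b^T y* = 52.
Strong duality: c^T x* = b^T y*. Confirmed.

52


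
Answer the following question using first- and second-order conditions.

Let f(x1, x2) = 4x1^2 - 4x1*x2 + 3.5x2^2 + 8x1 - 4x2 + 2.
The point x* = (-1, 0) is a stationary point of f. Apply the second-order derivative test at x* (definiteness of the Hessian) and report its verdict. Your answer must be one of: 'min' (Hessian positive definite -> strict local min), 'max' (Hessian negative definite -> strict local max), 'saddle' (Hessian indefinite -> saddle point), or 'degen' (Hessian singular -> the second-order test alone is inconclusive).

Compute the Hessian H = grad^2 f:
  H = [[8, -4], [-4, 7]]
Verify stationarity: grad f(x*) = H x* + g = (0, 0).
Eigenvalues of H: 3.4689, 11.5311.
Both eigenvalues > 0, so H is positive definite -> x* is a strict local min.

min


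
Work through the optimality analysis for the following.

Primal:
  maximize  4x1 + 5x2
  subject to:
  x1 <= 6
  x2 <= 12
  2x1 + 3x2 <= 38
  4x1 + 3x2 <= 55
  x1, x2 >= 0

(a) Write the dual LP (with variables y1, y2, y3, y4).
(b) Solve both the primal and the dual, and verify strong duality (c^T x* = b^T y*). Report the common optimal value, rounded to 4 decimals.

The standard primal-dual pair for 'max c^T x s.t. A x <= b, x >= 0' is:
  Dual:  min b^T y  s.t.  A^T y >= c,  y >= 0.

So the dual LP is:
  minimize  6y1 + 12y2 + 38y3 + 55y4
  subject to:
    y1 + 2y3 + 4y4 >= 4
    y2 + 3y3 + 3y4 >= 5
    y1, y2, y3, y4 >= 0

Solving the primal: x* = (6, 8.6667).
  primal value c^T x* = 67.3333.
Solving the dual: y* = (0.6667, 0, 1.6667, 0).
  dual value b^T y* = 67.3333.
Strong duality: c^T x* = b^T y*. Confirmed.

67.3333


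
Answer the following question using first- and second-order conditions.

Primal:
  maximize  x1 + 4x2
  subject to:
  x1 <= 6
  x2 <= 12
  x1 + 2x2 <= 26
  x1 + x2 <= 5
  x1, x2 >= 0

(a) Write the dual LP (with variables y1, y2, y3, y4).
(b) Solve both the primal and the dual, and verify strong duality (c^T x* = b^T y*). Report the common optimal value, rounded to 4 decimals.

The standard primal-dual pair for 'max c^T x s.t. A x <= b, x >= 0' is:
  Dual:  min b^T y  s.t.  A^T y >= c,  y >= 0.

So the dual LP is:
  minimize  6y1 + 12y2 + 26y3 + 5y4
  subject to:
    y1 + y3 + y4 >= 1
    y2 + 2y3 + y4 >= 4
    y1, y2, y3, y4 >= 0

Solving the primal: x* = (0, 5).
  primal value c^T x* = 20.
Solving the dual: y* = (0, 0, 0, 4).
  dual value b^T y* = 20.
Strong duality: c^T x* = b^T y*. Confirmed.

20


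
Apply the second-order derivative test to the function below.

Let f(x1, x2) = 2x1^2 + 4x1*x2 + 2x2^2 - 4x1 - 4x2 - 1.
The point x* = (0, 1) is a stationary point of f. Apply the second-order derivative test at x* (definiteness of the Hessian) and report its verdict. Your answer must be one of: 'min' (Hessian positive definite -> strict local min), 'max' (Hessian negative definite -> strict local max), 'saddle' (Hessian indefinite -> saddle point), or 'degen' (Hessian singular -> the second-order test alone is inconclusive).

Compute the Hessian H = grad^2 f:
  H = [[4, 4], [4, 4]]
Verify stationarity: grad f(x*) = H x* + g = (0, 0).
Eigenvalues of H: 0, 8.
H has a zero eigenvalue (singular; positive semidefinite but not definite), so H is neither positive definite, negative definite, nor indefinite. The second-order test alone is inconclusive -> degen.
(Indeed, f is constant along the null direction of H through x*, so x* is not a strict local extremum.)

degen


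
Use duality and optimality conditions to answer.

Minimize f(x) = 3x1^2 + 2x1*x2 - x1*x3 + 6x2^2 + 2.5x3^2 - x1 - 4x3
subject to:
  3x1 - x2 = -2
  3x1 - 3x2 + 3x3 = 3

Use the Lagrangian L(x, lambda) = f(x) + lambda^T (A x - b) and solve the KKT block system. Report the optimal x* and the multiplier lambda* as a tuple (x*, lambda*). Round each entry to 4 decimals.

Form the Lagrangian:
  L(x, lambda) = (1/2) x^T Q x + c^T x + lambda^T (A x - b)
Stationarity (grad_x L = 0): Q x + c + A^T lambda = 0.
Primal feasibility: A x = b.

This gives the KKT block system:
  [ Q   A^T ] [ x     ]   [-c ]
  [ A    0  ] [ lambda ] = [ b ]

Solving the linear system:
  x*      = (-0.662, 0.0141, 1.6761)
  lambda* = (3.8873, -1.6808)
  f(x*)   = 3.3873

x* = (-0.662, 0.0141, 1.6761), lambda* = (3.8873, -1.6808)


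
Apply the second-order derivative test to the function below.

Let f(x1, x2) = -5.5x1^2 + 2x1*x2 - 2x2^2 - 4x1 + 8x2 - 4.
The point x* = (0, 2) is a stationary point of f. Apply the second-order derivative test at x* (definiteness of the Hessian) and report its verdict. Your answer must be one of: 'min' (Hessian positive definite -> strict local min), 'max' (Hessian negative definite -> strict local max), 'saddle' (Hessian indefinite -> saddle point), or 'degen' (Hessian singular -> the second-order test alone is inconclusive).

Compute the Hessian H = grad^2 f:
  H = [[-11, 2], [2, -4]]
Verify stationarity: grad f(x*) = H x* + g = (0, 0).
Eigenvalues of H: -11.5311, -3.4689.
Both eigenvalues < 0, so H is negative definite -> x* is a strict local max.

max


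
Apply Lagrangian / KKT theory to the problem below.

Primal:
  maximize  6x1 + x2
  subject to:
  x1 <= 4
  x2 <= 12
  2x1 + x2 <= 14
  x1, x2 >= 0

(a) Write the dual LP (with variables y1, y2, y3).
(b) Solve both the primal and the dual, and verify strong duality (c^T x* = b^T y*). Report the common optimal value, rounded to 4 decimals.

The standard primal-dual pair for 'max c^T x s.t. A x <= b, x >= 0' is:
  Dual:  min b^T y  s.t.  A^T y >= c,  y >= 0.

So the dual LP is:
  minimize  4y1 + 12y2 + 14y3
  subject to:
    y1 + 2y3 >= 6
    y2 + y3 >= 1
    y1, y2, y3 >= 0

Solving the primal: x* = (4, 6).
  primal value c^T x* = 30.
Solving the dual: y* = (4, 0, 1).
  dual value b^T y* = 30.
Strong duality: c^T x* = b^T y*. Confirmed.

30


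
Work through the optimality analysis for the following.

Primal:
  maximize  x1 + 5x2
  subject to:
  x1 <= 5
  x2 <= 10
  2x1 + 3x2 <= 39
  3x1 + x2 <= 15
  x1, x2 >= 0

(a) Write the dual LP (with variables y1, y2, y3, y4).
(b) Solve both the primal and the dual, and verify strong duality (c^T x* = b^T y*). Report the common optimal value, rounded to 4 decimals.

The standard primal-dual pair for 'max c^T x s.t. A x <= b, x >= 0' is:
  Dual:  min b^T y  s.t.  A^T y >= c,  y >= 0.

So the dual LP is:
  minimize  5y1 + 10y2 + 39y3 + 15y4
  subject to:
    y1 + 2y3 + 3y4 >= 1
    y2 + 3y3 + y4 >= 5
    y1, y2, y3, y4 >= 0

Solving the primal: x* = (1.6667, 10).
  primal value c^T x* = 51.6667.
Solving the dual: y* = (0, 4.6667, 0, 0.3333).
  dual value b^T y* = 51.6667.
Strong duality: c^T x* = b^T y*. Confirmed.

51.6667


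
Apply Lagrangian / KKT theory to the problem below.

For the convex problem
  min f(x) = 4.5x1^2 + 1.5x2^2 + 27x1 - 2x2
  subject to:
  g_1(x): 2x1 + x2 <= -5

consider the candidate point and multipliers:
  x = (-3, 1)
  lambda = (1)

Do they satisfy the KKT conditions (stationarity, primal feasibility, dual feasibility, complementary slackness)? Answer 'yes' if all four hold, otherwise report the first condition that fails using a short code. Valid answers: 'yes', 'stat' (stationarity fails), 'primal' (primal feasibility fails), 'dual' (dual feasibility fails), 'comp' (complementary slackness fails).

Gradient of f: grad f(x) = Q x + c = (0, 1)
Constraint values g_i(x) = a_i^T x - b_i:
  g_1((-3, 1)) = 0
Stationarity residual: grad f(x) + sum_i lambda_i a_i = (2, 2)
  -> stationarity FAILS
Primal feasibility (all g_i <= 0): OK
Dual feasibility (all lambda_i >= 0): OK
Complementary slackness (lambda_i * g_i(x) = 0 for all i): OK

Verdict: the first failing condition is stationarity -> stat.

stat


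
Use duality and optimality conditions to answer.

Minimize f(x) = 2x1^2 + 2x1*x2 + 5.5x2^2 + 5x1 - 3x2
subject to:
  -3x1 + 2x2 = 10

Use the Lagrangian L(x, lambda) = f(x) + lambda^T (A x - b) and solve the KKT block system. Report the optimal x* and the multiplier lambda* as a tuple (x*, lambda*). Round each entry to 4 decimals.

Form the Lagrangian:
  L(x, lambda) = (1/2) x^T Q x + c^T x + lambda^T (A x - b)
Stationarity (grad_x L = 0): Q x + c + A^T lambda = 0.
Primal feasibility: A x = b.

This gives the KKT block system:
  [ Q   A^T ] [ x     ]   [-c ]
  [ A    0  ] [ lambda ] = [ b ]

Solving the linear system:
  x*      = (-2.6763, 0.9856)
  lambda* = (-1.2446)
  f(x*)   = -1.946

x* = (-2.6763, 0.9856), lambda* = (-1.2446)


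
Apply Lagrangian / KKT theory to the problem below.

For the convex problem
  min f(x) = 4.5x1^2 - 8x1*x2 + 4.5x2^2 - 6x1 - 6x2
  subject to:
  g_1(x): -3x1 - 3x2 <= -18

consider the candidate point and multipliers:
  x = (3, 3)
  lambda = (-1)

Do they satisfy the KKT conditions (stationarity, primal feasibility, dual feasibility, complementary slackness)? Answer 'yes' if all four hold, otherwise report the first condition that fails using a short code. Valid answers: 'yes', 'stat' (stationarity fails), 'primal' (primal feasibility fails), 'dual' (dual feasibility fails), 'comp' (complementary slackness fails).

Gradient of f: grad f(x) = Q x + c = (-3, -3)
Constraint values g_i(x) = a_i^T x - b_i:
  g_1((3, 3)) = 0
Stationarity residual: grad f(x) + sum_i lambda_i a_i = (0, 0)
  -> stationarity OK
Primal feasibility (all g_i <= 0): OK
Dual feasibility (all lambda_i >= 0): FAILS
Complementary slackness (lambda_i * g_i(x) = 0 for all i): OK

Verdict: the first failing condition is dual_feasibility -> dual.

dual


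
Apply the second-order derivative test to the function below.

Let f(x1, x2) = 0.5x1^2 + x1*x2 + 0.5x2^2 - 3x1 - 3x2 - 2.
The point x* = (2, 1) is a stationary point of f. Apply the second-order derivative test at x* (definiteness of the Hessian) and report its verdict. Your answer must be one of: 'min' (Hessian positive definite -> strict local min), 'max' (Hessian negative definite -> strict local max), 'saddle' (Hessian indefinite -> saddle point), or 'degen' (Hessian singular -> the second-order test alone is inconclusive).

Compute the Hessian H = grad^2 f:
  H = [[1, 1], [1, 1]]
Verify stationarity: grad f(x*) = H x* + g = (0, 0).
Eigenvalues of H: 0, 2.
H has a zero eigenvalue (singular; positive semidefinite but not definite), so H is neither positive definite, negative definite, nor indefinite. The second-order test alone is inconclusive -> degen.
(Indeed, f is constant along the null direction of H through x*, so x* is not a strict local extremum.)

degen


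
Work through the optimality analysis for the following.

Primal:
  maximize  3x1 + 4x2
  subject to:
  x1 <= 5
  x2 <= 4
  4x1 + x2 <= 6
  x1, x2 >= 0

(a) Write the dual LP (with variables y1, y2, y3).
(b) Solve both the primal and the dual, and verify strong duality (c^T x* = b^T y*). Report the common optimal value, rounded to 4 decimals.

The standard primal-dual pair for 'max c^T x s.t. A x <= b, x >= 0' is:
  Dual:  min b^T y  s.t.  A^T y >= c,  y >= 0.

So the dual LP is:
  minimize  5y1 + 4y2 + 6y3
  subject to:
    y1 + 4y3 >= 3
    y2 + y3 >= 4
    y1, y2, y3 >= 0

Solving the primal: x* = (0.5, 4).
  primal value c^T x* = 17.5.
Solving the dual: y* = (0, 3.25, 0.75).
  dual value b^T y* = 17.5.
Strong duality: c^T x* = b^T y*. Confirmed.

17.5


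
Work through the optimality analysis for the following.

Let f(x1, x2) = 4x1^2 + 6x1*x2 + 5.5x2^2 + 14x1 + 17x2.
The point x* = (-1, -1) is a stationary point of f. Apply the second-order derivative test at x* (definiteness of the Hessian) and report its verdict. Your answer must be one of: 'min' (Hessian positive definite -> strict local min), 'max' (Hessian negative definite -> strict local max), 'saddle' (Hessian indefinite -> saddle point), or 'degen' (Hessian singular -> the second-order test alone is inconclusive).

Compute the Hessian H = grad^2 f:
  H = [[8, 6], [6, 11]]
Verify stationarity: grad f(x*) = H x* + g = (0, 0).
Eigenvalues of H: 3.3153, 15.6847.
Both eigenvalues > 0, so H is positive definite -> x* is a strict local min.

min


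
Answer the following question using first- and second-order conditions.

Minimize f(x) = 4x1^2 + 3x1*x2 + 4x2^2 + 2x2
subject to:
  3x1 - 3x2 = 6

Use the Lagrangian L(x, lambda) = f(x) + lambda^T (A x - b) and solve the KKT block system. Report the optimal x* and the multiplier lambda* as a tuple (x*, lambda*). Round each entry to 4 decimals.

Form the Lagrangian:
  L(x, lambda) = (1/2) x^T Q x + c^T x + lambda^T (A x - b)
Stationarity (grad_x L = 0): Q x + c + A^T lambda = 0.
Primal feasibility: A x = b.

This gives the KKT block system:
  [ Q   A^T ] [ x     ]   [-c ]
  [ A    0  ] [ lambda ] = [ b ]

Solving the linear system:
  x*      = (0.9091, -1.0909)
  lambda* = (-1.3333)
  f(x*)   = 2.9091

x* = (0.9091, -1.0909), lambda* = (-1.3333)


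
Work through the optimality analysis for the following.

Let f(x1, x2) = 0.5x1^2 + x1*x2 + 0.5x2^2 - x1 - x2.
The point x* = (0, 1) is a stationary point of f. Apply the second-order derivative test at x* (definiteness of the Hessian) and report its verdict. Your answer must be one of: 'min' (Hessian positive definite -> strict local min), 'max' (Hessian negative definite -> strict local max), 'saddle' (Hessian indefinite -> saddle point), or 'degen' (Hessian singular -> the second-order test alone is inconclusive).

Compute the Hessian H = grad^2 f:
  H = [[1, 1], [1, 1]]
Verify stationarity: grad f(x*) = H x* + g = (0, 0).
Eigenvalues of H: 0, 2.
H has a zero eigenvalue (singular; positive semidefinite but not definite), so H is neither positive definite, negative definite, nor indefinite. The second-order test alone is inconclusive -> degen.
(Indeed, f is constant along the null direction of H through x*, so x* is not a strict local extremum.)

degen


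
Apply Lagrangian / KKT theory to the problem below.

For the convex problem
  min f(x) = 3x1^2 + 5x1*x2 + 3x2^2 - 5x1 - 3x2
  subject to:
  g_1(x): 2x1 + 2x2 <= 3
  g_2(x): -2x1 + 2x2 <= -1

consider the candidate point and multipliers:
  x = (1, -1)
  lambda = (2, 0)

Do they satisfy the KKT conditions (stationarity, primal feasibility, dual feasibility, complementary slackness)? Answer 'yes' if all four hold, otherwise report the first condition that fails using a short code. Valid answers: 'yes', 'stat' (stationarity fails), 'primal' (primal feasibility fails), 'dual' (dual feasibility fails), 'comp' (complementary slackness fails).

Gradient of f: grad f(x) = Q x + c = (-4, -4)
Constraint values g_i(x) = a_i^T x - b_i:
  g_1((1, -1)) = -3
  g_2((1, -1)) = -3
Stationarity residual: grad f(x) + sum_i lambda_i a_i = (0, 0)
  -> stationarity OK
Primal feasibility (all g_i <= 0): OK
Dual feasibility (all lambda_i >= 0): OK
Complementary slackness (lambda_i * g_i(x) = 0 for all i): FAILS

Verdict: the first failing condition is complementary_slackness -> comp.

comp


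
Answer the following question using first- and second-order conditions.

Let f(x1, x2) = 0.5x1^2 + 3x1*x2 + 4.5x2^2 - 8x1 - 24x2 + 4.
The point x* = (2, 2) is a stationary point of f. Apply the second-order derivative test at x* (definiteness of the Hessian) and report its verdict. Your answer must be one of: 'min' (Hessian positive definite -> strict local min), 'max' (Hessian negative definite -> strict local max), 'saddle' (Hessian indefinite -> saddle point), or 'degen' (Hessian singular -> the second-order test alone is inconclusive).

Compute the Hessian H = grad^2 f:
  H = [[1, 3], [3, 9]]
Verify stationarity: grad f(x*) = H x* + g = (0, 0).
Eigenvalues of H: 0, 10.
H has a zero eigenvalue (singular; positive semidefinite but not definite), so H is neither positive definite, negative definite, nor indefinite. The second-order test alone is inconclusive -> degen.
(Indeed, f is constant along the null direction of H through x*, so x* is not a strict local extremum.)

degen


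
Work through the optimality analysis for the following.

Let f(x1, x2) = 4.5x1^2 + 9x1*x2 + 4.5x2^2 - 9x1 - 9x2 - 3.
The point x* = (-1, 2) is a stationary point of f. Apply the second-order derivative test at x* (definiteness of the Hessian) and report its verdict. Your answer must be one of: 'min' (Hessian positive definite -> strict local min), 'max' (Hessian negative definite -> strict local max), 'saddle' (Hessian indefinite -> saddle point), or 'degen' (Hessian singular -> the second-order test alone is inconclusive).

Compute the Hessian H = grad^2 f:
  H = [[9, 9], [9, 9]]
Verify stationarity: grad f(x*) = H x* + g = (0, 0).
Eigenvalues of H: 0, 18.
H has a zero eigenvalue (singular; positive semidefinite but not definite), so H is neither positive definite, negative definite, nor indefinite. The second-order test alone is inconclusive -> degen.
(Indeed, f is constant along the null direction of H through x*, so x* is not a strict local extremum.)

degen


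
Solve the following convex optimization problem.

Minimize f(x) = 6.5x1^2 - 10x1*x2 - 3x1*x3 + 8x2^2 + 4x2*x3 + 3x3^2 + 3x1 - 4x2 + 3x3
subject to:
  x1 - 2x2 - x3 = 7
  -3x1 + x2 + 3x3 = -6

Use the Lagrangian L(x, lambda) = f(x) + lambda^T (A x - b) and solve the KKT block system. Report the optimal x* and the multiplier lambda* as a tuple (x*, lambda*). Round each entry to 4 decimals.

Form the Lagrangian:
  L(x, lambda) = (1/2) x^T Q x + c^T x + lambda^T (A x - b)
Stationarity (grad_x L = 0): Q x + c + A^T lambda = 0.
Primal feasibility: A x = b.

This gives the KKT block system:
  [ Q   A^T ] [ x     ]   [-c ]
  [ A    0  ] [ lambda ] = [ b ]

Solving the linear system:
  x*      = (-1.6154, -3, -2.6154)
  lambda* = (-23.8154, -1.3231)
  f(x*)   = 79.0385

x* = (-1.6154, -3, -2.6154), lambda* = (-23.8154, -1.3231)


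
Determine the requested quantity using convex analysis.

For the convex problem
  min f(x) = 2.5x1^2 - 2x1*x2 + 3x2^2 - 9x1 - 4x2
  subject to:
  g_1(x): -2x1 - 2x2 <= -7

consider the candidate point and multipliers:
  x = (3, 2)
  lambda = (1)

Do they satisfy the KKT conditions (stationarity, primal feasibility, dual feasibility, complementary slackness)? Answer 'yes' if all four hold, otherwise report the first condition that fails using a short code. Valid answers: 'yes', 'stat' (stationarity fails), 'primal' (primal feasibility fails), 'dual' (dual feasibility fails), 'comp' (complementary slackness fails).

Gradient of f: grad f(x) = Q x + c = (2, 2)
Constraint values g_i(x) = a_i^T x - b_i:
  g_1((3, 2)) = -3
Stationarity residual: grad f(x) + sum_i lambda_i a_i = (0, 0)
  -> stationarity OK
Primal feasibility (all g_i <= 0): OK
Dual feasibility (all lambda_i >= 0): OK
Complementary slackness (lambda_i * g_i(x) = 0 for all i): FAILS

Verdict: the first failing condition is complementary_slackness -> comp.

comp


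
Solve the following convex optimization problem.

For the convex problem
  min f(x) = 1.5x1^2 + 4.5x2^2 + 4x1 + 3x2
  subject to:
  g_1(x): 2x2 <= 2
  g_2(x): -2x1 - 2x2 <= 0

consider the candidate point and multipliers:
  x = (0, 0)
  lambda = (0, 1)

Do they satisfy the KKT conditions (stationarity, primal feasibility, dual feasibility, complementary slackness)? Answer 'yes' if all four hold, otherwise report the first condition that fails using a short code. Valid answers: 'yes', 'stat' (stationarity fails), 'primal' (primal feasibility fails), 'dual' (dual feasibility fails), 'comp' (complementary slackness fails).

Gradient of f: grad f(x) = Q x + c = (4, 3)
Constraint values g_i(x) = a_i^T x - b_i:
  g_1((0, 0)) = -2
  g_2((0, 0)) = 0
Stationarity residual: grad f(x) + sum_i lambda_i a_i = (2, 1)
  -> stationarity FAILS
Primal feasibility (all g_i <= 0): OK
Dual feasibility (all lambda_i >= 0): OK
Complementary slackness (lambda_i * g_i(x) = 0 for all i): OK

Verdict: the first failing condition is stationarity -> stat.

stat


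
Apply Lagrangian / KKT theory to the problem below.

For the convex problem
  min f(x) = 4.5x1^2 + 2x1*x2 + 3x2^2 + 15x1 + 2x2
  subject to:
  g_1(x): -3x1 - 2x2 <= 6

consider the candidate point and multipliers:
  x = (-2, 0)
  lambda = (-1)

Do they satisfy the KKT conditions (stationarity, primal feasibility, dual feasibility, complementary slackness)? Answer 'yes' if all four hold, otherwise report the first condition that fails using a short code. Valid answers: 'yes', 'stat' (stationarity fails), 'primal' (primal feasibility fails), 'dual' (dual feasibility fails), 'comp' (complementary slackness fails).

Gradient of f: grad f(x) = Q x + c = (-3, -2)
Constraint values g_i(x) = a_i^T x - b_i:
  g_1((-2, 0)) = 0
Stationarity residual: grad f(x) + sum_i lambda_i a_i = (0, 0)
  -> stationarity OK
Primal feasibility (all g_i <= 0): OK
Dual feasibility (all lambda_i >= 0): FAILS
Complementary slackness (lambda_i * g_i(x) = 0 for all i): OK

Verdict: the first failing condition is dual_feasibility -> dual.

dual


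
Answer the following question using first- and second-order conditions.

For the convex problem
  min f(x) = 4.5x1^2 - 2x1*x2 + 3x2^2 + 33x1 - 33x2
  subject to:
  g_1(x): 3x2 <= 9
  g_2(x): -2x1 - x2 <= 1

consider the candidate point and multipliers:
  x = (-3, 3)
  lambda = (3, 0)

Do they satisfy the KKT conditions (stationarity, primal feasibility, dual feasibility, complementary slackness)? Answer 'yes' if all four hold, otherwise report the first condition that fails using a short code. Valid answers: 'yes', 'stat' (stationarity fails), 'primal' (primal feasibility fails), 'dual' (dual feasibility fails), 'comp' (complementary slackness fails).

Gradient of f: grad f(x) = Q x + c = (0, -9)
Constraint values g_i(x) = a_i^T x - b_i:
  g_1((-3, 3)) = 0
  g_2((-3, 3)) = 2
Stationarity residual: grad f(x) + sum_i lambda_i a_i = (0, 0)
  -> stationarity OK
Primal feasibility (all g_i <= 0): FAILS
Dual feasibility (all lambda_i >= 0): OK
Complementary slackness (lambda_i * g_i(x) = 0 for all i): OK

Verdict: the first failing condition is primal_feasibility -> primal.

primal
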